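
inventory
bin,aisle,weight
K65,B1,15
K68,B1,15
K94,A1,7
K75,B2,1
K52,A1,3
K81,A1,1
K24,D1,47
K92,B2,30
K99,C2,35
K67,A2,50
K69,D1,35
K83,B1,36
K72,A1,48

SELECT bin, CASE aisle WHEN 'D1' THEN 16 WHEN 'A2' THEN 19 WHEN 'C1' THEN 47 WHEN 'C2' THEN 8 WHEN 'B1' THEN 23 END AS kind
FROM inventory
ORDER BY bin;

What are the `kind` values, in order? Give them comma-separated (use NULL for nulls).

bin=K24: aisle='D1' → 16
bin=K52: (no match → NULL) → NULL
bin=K65: aisle='B1' → 23
bin=K67: aisle='A2' → 19
bin=K68: aisle='B1' → 23
bin=K69: aisle='D1' → 16
bin=K72: (no match → NULL) → NULL
bin=K75: (no match → NULL) → NULL
bin=K81: (no match → NULL) → NULL
bin=K83: aisle='B1' → 23
bin=K92: (no match → NULL) → NULL
bin=K94: (no match → NULL) → NULL
bin=K99: aisle='C2' → 8

16, NULL, 23, 19, 23, 16, NULL, NULL, NULL, 23, NULL, NULL, 8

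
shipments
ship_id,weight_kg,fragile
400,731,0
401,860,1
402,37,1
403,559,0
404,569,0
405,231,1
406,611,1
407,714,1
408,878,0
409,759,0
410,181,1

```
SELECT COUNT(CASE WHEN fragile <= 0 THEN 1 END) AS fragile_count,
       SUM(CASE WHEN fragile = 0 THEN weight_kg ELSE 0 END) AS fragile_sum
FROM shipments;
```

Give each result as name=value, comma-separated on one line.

[fragile_count: fragile <= 0]
ship_id=400: ✓ → 1
ship_id=401: ✗
ship_id=402: ✗
ship_id=403: ✓ → 1
ship_id=404: ✓ → 1
ship_id=405: ✗
ship_id=406: ✗
ship_id=407: ✗
ship_id=408: ✓ → 1
ship_id=409: ✓ → 1
ship_id=410: ✗
fragile_count = COUNT(1, 1, 1, 1, 1) = 5
—
[fragile_sum: fragile = 0]
ship_id=400: ✓ → 731
ship_id=401: ✗
ship_id=402: ✗
ship_id=403: ✓ → 559
ship_id=404: ✓ → 569
ship_id=405: ✗
ship_id=406: ✗
ship_id=407: ✗
ship_id=408: ✓ → 878
ship_id=409: ✓ → 759
ship_id=410: ✗
fragile_sum = 731 + 559 + 569 + 878 + 759 = 3496

fragile_count=5, fragile_sum=3496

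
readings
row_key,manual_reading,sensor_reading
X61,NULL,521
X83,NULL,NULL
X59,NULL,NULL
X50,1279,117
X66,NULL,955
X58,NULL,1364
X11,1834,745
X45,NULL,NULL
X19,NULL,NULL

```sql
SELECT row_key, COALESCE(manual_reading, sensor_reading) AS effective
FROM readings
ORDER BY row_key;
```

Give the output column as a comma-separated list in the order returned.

1834, NULL, NULL, 1279, 1364, NULL, 521, 955, NULL

row_key=X11: manual_reading=1834 → 1834
row_key=X19: manual_reading=NULL, sensor_reading=NULL (all NULL) → NULL
row_key=X45: manual_reading=NULL, sensor_reading=NULL (all NULL) → NULL
row_key=X50: manual_reading=1279 → 1279
row_key=X58: manual_reading=NULL, sensor_reading=1364 → 1364
row_key=X59: manual_reading=NULL, sensor_reading=NULL (all NULL) → NULL
row_key=X61: manual_reading=NULL, sensor_reading=521 → 521
row_key=X66: manual_reading=NULL, sensor_reading=955 → 955
row_key=X83: manual_reading=NULL, sensor_reading=NULL (all NULL) → NULL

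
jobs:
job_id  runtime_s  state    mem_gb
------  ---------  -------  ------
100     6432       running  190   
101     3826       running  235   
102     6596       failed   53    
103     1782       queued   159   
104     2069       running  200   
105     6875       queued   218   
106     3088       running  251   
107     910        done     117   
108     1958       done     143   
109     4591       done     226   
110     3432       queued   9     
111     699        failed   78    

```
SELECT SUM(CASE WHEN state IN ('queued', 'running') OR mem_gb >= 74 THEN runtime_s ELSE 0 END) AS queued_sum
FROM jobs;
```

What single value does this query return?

35662

job_id=100: ✓ → 6432
job_id=101: ✓ → 3826
job_id=102: ✗
job_id=103: ✓ → 1782
job_id=104: ✓ → 2069
job_id=105: ✓ → 6875
job_id=106: ✓ → 3088
job_id=107: ✓ → 910
job_id=108: ✓ → 1958
job_id=109: ✓ → 4591
job_id=110: ✓ → 3432
job_id=111: ✓ → 699
queued_sum = 6432 + 3826 + 1782 + 2069 + 6875 + 3088 + 910 + 1958 + 4591 + 3432 + 699 = 35662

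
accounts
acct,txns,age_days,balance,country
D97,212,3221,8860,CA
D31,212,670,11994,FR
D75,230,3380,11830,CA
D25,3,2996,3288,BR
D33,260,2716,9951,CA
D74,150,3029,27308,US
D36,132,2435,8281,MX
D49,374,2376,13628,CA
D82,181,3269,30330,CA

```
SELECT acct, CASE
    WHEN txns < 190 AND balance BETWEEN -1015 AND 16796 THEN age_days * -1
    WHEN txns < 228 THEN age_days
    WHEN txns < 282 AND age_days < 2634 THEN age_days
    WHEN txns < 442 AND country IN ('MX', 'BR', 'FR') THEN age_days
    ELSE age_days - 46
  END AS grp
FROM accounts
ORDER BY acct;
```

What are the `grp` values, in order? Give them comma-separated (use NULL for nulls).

acct=D25: txns < 190 AND balance BETWEEN -1015 AND 16796 → -2996
acct=D31: txns < 228 → 670
acct=D33: ELSE → 2670
acct=D36: txns < 190 AND balance BETWEEN -1015 AND 16796 → -2435
acct=D49: ELSE → 2330
acct=D74: txns < 228 → 3029
acct=D75: ELSE → 3334
acct=D82: txns < 228 → 3269
acct=D97: txns < 228 → 3221

-2996, 670, 2670, -2435, 2330, 3029, 3334, 3269, 3221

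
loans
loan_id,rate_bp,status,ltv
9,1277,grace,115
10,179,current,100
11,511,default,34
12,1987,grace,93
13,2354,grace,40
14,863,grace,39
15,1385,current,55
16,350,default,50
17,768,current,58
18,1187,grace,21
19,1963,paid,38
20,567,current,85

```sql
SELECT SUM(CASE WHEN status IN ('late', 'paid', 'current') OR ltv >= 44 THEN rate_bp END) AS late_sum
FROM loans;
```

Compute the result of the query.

8476

loan_id=9: ✓ → 1277
loan_id=10: ✓ → 179
loan_id=11: ✗
loan_id=12: ✓ → 1987
loan_id=13: ✗
loan_id=14: ✗
loan_id=15: ✓ → 1385
loan_id=16: ✓ → 350
loan_id=17: ✓ → 768
loan_id=18: ✗
loan_id=19: ✓ → 1963
loan_id=20: ✓ → 567
late_sum = 1277 + 179 + 1987 + 1385 + 350 + 768 + 1963 + 567 = 8476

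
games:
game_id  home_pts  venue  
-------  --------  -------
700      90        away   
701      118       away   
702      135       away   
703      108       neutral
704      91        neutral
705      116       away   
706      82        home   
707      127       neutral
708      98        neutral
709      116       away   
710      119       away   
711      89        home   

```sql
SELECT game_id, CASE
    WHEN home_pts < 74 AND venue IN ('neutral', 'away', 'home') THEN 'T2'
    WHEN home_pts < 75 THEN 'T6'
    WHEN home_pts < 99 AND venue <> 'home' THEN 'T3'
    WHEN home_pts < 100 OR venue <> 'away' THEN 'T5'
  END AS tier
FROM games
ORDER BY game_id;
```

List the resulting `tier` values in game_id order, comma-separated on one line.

T3, NULL, NULL, T5, T3, NULL, T5, T5, T3, NULL, NULL, T5

game_id=700: home_pts < 99 AND venue <> 'home' → T3
game_id=701: (no match → NULL) → NULL
game_id=702: (no match → NULL) → NULL
game_id=703: home_pts < 100 OR venue <> 'away' → T5
game_id=704: home_pts < 99 AND venue <> 'home' → T3
game_id=705: (no match → NULL) → NULL
game_id=706: home_pts < 100 OR venue <> 'away' → T5
game_id=707: home_pts < 100 OR venue <> 'away' → T5
game_id=708: home_pts < 99 AND venue <> 'home' → T3
game_id=709: (no match → NULL) → NULL
game_id=710: (no match → NULL) → NULL
game_id=711: home_pts < 100 OR venue <> 'away' → T5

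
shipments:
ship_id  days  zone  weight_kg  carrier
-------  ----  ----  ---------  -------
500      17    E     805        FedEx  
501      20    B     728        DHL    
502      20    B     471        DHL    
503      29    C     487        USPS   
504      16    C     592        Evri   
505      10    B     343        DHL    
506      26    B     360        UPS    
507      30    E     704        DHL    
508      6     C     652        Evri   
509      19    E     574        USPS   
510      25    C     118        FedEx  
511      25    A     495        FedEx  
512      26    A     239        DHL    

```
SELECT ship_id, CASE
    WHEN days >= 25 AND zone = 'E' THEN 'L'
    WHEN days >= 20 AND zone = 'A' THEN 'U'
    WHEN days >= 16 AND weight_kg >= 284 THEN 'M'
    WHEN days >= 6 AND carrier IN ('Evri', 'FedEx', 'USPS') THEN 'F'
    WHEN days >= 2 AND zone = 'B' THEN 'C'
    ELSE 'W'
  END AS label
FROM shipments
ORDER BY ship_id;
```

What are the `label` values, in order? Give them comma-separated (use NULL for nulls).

M, M, M, M, M, C, M, L, F, M, F, U, U

ship_id=500: days >= 16 AND weight_kg >= 284 → M
ship_id=501: days >= 16 AND weight_kg >= 284 → M
ship_id=502: days >= 16 AND weight_kg >= 284 → M
ship_id=503: days >= 16 AND weight_kg >= 284 → M
ship_id=504: days >= 16 AND weight_kg >= 284 → M
ship_id=505: days >= 2 AND zone = 'B' → C
ship_id=506: days >= 16 AND weight_kg >= 284 → M
ship_id=507: days >= 25 AND zone = 'E' → L
ship_id=508: days >= 6 AND carrier IN ('Evri', 'FedEx', 'USPS') → F
ship_id=509: days >= 16 AND weight_kg >= 284 → M
ship_id=510: days >= 6 AND carrier IN ('Evri', 'FedEx', 'USPS') → F
ship_id=511: days >= 20 AND zone = 'A' → U
ship_id=512: days >= 20 AND zone = 'A' → U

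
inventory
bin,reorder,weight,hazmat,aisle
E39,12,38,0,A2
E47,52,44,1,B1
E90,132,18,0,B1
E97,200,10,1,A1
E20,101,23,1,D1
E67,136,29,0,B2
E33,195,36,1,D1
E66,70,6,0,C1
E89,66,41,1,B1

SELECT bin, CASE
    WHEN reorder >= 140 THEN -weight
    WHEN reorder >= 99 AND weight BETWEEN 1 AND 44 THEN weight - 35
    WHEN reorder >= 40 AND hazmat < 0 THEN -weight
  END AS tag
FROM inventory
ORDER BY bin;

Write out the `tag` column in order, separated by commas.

bin=E20: reorder >= 99 AND weight BETWEEN 1 AND 44 → -12
bin=E33: reorder >= 140 → -36
bin=E39: (no match → NULL) → NULL
bin=E47: (no match → NULL) → NULL
bin=E66: (no match → NULL) → NULL
bin=E67: reorder >= 99 AND weight BETWEEN 1 AND 44 → -6
bin=E89: (no match → NULL) → NULL
bin=E90: reorder >= 99 AND weight BETWEEN 1 AND 44 → -17
bin=E97: reorder >= 140 → -10

-12, -36, NULL, NULL, NULL, -6, NULL, -17, -10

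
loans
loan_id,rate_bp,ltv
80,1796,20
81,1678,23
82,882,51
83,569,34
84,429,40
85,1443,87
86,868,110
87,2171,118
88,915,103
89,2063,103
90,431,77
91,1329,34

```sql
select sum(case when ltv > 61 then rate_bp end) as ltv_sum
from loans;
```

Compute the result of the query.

7891

loan_id=80: ✗
loan_id=81: ✗
loan_id=82: ✗
loan_id=83: ✗
loan_id=84: ✗
loan_id=85: ✓ → 1443
loan_id=86: ✓ → 868
loan_id=87: ✓ → 2171
loan_id=88: ✓ → 915
loan_id=89: ✓ → 2063
loan_id=90: ✓ → 431
loan_id=91: ✗
ltv_sum = 1443 + 868 + 2171 + 915 + 2063 + 431 = 7891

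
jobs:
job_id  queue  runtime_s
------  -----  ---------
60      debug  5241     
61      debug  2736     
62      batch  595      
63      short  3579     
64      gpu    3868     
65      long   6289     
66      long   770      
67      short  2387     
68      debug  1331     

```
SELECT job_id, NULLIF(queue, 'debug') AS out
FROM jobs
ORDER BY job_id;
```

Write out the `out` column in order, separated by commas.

job_id=60: queue=debug vs debug: equal → NULL
job_id=61: queue=debug vs debug: equal → NULL
job_id=62: queue=batch vs debug: differ → batch
job_id=63: queue=short vs debug: differ → short
job_id=64: queue=gpu vs debug: differ → gpu
job_id=65: queue=long vs debug: differ → long
job_id=66: queue=long vs debug: differ → long
job_id=67: queue=short vs debug: differ → short
job_id=68: queue=debug vs debug: equal → NULL

NULL, NULL, batch, short, gpu, long, long, short, NULL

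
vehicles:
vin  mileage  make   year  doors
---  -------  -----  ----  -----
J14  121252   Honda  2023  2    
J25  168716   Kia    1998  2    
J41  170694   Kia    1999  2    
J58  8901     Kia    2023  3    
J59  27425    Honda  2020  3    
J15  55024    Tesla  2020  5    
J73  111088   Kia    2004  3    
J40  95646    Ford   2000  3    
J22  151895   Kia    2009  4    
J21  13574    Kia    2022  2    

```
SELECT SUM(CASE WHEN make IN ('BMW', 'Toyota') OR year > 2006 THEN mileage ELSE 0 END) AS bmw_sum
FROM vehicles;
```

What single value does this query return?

378071

vin=J14: ✓ → 121252
vin=J25: ✗
vin=J41: ✗
vin=J58: ✓ → 8901
vin=J59: ✓ → 27425
vin=J15: ✓ → 55024
vin=J73: ✗
vin=J40: ✗
vin=J22: ✓ → 151895
vin=J21: ✓ → 13574
bmw_sum = 121252 + 8901 + 27425 + 55024 + 151895 + 13574 = 378071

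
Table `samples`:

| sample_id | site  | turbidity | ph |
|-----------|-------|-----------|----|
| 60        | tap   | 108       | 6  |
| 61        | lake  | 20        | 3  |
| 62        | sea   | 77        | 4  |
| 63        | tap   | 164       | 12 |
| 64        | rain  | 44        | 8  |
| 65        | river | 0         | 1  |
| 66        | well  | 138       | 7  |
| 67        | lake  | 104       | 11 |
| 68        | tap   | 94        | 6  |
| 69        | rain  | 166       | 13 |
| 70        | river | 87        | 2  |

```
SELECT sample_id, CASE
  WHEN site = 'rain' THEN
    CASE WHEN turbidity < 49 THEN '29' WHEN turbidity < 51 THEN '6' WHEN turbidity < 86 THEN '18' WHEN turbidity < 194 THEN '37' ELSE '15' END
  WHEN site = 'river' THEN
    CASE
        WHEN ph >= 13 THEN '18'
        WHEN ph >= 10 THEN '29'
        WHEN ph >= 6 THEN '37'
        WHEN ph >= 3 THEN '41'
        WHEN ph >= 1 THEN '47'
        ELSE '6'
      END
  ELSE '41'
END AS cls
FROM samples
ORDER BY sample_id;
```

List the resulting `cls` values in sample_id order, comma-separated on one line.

sample_id=60: site='tap' → outer ELSE → 41
sample_id=61: site='lake' → outer ELSE → 41
sample_id=62: site='sea' → outer ELSE → 41
sample_id=63: site='tap' → outer ELSE → 41
sample_id=64: site='rain' → inner[turbidity < 49] → 29
sample_id=65: site='river' → inner[ph >= 1] → 47
sample_id=66: site='well' → outer ELSE → 41
sample_id=67: site='lake' → outer ELSE → 41
sample_id=68: site='tap' → outer ELSE → 41
sample_id=69: site='rain' → inner[turbidity < 194] → 37
sample_id=70: site='river' → inner[ph >= 1] → 47

41, 41, 41, 41, 29, 47, 41, 41, 41, 37, 47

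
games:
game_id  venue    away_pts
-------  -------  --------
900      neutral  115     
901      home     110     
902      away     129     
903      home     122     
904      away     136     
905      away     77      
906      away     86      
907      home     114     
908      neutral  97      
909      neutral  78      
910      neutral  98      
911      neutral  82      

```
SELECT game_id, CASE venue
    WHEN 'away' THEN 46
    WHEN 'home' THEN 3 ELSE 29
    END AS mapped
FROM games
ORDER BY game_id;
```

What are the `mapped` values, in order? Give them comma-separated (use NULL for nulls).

29, 3, 46, 3, 46, 46, 46, 3, 29, 29, 29, 29

game_id=900: ELSE → 29
game_id=901: venue='home' → 3
game_id=902: venue='away' → 46
game_id=903: venue='home' → 3
game_id=904: venue='away' → 46
game_id=905: venue='away' → 46
game_id=906: venue='away' → 46
game_id=907: venue='home' → 3
game_id=908: ELSE → 29
game_id=909: ELSE → 29
game_id=910: ELSE → 29
game_id=911: ELSE → 29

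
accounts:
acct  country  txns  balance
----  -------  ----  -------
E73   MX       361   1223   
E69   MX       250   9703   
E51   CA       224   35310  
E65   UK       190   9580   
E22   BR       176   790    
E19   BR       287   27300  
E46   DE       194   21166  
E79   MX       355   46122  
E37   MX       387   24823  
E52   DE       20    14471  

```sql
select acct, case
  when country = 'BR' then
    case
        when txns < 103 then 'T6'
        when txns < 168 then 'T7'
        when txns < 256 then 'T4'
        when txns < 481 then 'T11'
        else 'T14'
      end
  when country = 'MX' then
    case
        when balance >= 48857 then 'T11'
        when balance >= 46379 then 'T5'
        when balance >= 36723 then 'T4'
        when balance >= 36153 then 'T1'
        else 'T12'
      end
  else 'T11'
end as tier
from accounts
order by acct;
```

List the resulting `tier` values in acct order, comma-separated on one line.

acct=E19: country='BR' → inner[txns < 481] → T11
acct=E22: country='BR' → inner[txns < 256] → T4
acct=E37: country='MX' → inner[ELSE] → T12
acct=E46: country='DE' → outer ELSE → T11
acct=E51: country='CA' → outer ELSE → T11
acct=E52: country='DE' → outer ELSE → T11
acct=E65: country='UK' → outer ELSE → T11
acct=E69: country='MX' → inner[ELSE] → T12
acct=E73: country='MX' → inner[ELSE] → T12
acct=E79: country='MX' → inner[balance >= 36723] → T4

T11, T4, T12, T11, T11, T11, T11, T12, T12, T4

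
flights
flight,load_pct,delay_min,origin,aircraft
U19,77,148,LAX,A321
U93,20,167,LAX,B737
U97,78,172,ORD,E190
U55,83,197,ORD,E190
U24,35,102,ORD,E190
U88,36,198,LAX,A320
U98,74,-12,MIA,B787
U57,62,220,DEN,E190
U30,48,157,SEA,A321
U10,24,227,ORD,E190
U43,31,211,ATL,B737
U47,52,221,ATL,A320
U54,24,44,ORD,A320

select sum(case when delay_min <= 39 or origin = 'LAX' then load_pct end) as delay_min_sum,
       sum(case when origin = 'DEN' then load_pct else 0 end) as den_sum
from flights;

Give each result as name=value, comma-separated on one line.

delay_min_sum=207, den_sum=62

[delay_min_sum: delay_min <= 39 or origin = 'LAX']
flight=U19: ✓ → 77
flight=U93: ✓ → 20
flight=U97: ✗
flight=U55: ✗
flight=U24: ✗
flight=U88: ✓ → 36
flight=U98: ✓ → 74
flight=U57: ✗
flight=U30: ✗
flight=U10: ✗
flight=U43: ✗
flight=U47: ✗
flight=U54: ✗
delay_min_sum = 77 + 20 + 36 + 74 = 207
—
[den_sum: origin = 'DEN']
flight=U19: ✗
flight=U93: ✗
flight=U97: ✗
flight=U55: ✗
flight=U24: ✗
flight=U88: ✗
flight=U98: ✗
flight=U57: ✓ → 62
flight=U30: ✗
flight=U10: ✗
flight=U43: ✗
flight=U47: ✗
flight=U54: ✗
den_sum = 62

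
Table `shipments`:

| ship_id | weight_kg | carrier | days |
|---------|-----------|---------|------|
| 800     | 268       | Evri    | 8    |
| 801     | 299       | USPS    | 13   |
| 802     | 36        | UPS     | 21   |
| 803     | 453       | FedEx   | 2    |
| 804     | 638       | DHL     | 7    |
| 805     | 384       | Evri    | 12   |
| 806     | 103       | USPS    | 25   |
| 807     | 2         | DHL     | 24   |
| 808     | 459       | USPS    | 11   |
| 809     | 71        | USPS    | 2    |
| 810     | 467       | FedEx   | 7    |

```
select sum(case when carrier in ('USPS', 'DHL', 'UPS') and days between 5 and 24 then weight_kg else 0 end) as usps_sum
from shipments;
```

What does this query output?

ship_id=800: ✗
ship_id=801: ✓ → 299
ship_id=802: ✓ → 36
ship_id=803: ✗
ship_id=804: ✓ → 638
ship_id=805: ✗
ship_id=806: ✗
ship_id=807: ✓ → 2
ship_id=808: ✓ → 459
ship_id=809: ✗
ship_id=810: ✗
usps_sum = 299 + 36 + 638 + 2 + 459 = 1434

1434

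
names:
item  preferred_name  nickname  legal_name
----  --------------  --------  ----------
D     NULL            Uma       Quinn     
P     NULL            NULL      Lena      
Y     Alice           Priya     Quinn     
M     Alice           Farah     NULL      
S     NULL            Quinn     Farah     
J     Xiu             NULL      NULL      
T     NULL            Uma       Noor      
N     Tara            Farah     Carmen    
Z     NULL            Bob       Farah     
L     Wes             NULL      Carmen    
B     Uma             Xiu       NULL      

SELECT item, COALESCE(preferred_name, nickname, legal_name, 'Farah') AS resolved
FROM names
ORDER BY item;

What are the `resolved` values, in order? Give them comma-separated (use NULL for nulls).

Uma, Uma, Xiu, Wes, Alice, Tara, Lena, Quinn, Uma, Alice, Bob

item=B: preferred_name=Uma → Uma
item=D: preferred_name=NULL, nickname=Uma → Uma
item=J: preferred_name=Xiu → Xiu
item=L: preferred_name=Wes → Wes
item=M: preferred_name=Alice → Alice
item=N: preferred_name=Tara → Tara
item=P: preferred_name=NULL, nickname=NULL, legal_name=Lena → Lena
item=S: preferred_name=NULL, nickname=Quinn → Quinn
item=T: preferred_name=NULL, nickname=Uma → Uma
item=Y: preferred_name=Alice → Alice
item=Z: preferred_name=NULL, nickname=Bob → Bob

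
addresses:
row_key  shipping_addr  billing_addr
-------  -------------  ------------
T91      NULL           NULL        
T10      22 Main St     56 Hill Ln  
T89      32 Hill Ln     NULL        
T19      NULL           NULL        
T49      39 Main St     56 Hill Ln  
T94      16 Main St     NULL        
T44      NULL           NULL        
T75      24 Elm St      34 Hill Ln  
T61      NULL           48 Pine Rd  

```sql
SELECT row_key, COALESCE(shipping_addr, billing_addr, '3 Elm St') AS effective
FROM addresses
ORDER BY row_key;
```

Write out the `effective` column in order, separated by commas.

row_key=T10: shipping_addr=22 Main St → 22 Main St
row_key=T19: shipping_addr=NULL, billing_addr=NULL, → literal 3 Elm St → 3 Elm St
row_key=T44: shipping_addr=NULL, billing_addr=NULL, → literal 3 Elm St → 3 Elm St
row_key=T49: shipping_addr=39 Main St → 39 Main St
row_key=T61: shipping_addr=NULL, billing_addr=48 Pine Rd → 48 Pine Rd
row_key=T75: shipping_addr=24 Elm St → 24 Elm St
row_key=T89: shipping_addr=32 Hill Ln → 32 Hill Ln
row_key=T91: shipping_addr=NULL, billing_addr=NULL, → literal 3 Elm St → 3 Elm St
row_key=T94: shipping_addr=16 Main St → 16 Main St

22 Main St, 3 Elm St, 3 Elm St, 39 Main St, 48 Pine Rd, 24 Elm St, 32 Hill Ln, 3 Elm St, 16 Main St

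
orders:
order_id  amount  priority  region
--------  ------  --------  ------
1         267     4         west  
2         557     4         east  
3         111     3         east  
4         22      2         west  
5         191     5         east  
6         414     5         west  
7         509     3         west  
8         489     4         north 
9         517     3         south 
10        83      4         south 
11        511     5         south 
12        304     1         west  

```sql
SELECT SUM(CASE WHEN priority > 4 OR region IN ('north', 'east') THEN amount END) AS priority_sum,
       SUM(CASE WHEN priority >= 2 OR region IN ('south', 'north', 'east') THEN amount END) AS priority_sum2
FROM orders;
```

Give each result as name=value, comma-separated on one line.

[priority_sum: priority > 4 OR region IN ('north', 'east')]
order_id=1: ✗
order_id=2: ✓ → 557
order_id=3: ✓ → 111
order_id=4: ✗
order_id=5: ✓ → 191
order_id=6: ✓ → 414
order_id=7: ✗
order_id=8: ✓ → 489
order_id=9: ✗
order_id=10: ✗
order_id=11: ✓ → 511
order_id=12: ✗
priority_sum = 557 + 111 + 191 + 414 + 489 + 511 = 2273
—
[priority_sum2: priority >= 2 OR region IN ('south', 'north', 'east')]
order_id=1: ✓ → 267
order_id=2: ✓ → 557
order_id=3: ✓ → 111
order_id=4: ✓ → 22
order_id=5: ✓ → 191
order_id=6: ✓ → 414
order_id=7: ✓ → 509
order_id=8: ✓ → 489
order_id=9: ✓ → 517
order_id=10: ✓ → 83
order_id=11: ✓ → 511
order_id=12: ✗
priority_sum2 = 267 + 557 + 111 + 22 + 191 + 414 + 509 + 489 + 517 + 83 + 511 = 3671

priority_sum=2273, priority_sum2=3671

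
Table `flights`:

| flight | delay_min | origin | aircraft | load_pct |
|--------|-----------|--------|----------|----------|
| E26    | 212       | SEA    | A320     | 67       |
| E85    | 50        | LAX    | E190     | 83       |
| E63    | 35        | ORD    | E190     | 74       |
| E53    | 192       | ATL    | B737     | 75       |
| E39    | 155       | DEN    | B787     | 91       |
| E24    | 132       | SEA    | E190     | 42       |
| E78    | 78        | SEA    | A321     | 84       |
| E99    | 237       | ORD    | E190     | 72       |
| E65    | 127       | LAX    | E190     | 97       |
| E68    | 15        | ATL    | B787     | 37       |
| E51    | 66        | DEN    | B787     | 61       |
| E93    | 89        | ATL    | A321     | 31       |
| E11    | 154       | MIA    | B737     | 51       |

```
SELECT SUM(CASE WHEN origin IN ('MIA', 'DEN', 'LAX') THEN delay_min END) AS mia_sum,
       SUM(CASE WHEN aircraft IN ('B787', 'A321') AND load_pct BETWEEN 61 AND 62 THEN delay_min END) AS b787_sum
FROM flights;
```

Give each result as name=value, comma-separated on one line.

mia_sum=552, b787_sum=66

[mia_sum: origin IN ('MIA', 'DEN', 'LAX')]
flight=E26: ✗
flight=E85: ✓ → 50
flight=E63: ✗
flight=E53: ✗
flight=E39: ✓ → 155
flight=E24: ✗
flight=E78: ✗
flight=E99: ✗
flight=E65: ✓ → 127
flight=E68: ✗
flight=E51: ✓ → 66
flight=E93: ✗
flight=E11: ✓ → 154
mia_sum = 50 + 155 + 127 + 66 + 154 = 552
—
[b787_sum: aircraft IN ('B787', 'A321') AND load_pct BETWEEN 61 AND 62]
flight=E26: ✗
flight=E85: ✗
flight=E63: ✗
flight=E53: ✗
flight=E39: ✗
flight=E24: ✗
flight=E78: ✗
flight=E99: ✗
flight=E65: ✗
flight=E68: ✗
flight=E51: ✓ → 66
flight=E93: ✗
flight=E11: ✗
b787_sum = 66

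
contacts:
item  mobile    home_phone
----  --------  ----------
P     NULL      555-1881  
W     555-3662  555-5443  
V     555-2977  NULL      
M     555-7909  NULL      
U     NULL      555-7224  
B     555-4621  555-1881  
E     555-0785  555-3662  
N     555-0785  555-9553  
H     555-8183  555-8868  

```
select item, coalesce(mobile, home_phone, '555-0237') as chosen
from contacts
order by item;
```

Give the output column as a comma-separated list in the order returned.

item=B: mobile=555-4621 → 555-4621
item=E: mobile=555-0785 → 555-0785
item=H: mobile=555-8183 → 555-8183
item=M: mobile=555-7909 → 555-7909
item=N: mobile=555-0785 → 555-0785
item=P: mobile=NULL, home_phone=555-1881 → 555-1881
item=U: mobile=NULL, home_phone=555-7224 → 555-7224
item=V: mobile=555-2977 → 555-2977
item=W: mobile=555-3662 → 555-3662

555-4621, 555-0785, 555-8183, 555-7909, 555-0785, 555-1881, 555-7224, 555-2977, 555-3662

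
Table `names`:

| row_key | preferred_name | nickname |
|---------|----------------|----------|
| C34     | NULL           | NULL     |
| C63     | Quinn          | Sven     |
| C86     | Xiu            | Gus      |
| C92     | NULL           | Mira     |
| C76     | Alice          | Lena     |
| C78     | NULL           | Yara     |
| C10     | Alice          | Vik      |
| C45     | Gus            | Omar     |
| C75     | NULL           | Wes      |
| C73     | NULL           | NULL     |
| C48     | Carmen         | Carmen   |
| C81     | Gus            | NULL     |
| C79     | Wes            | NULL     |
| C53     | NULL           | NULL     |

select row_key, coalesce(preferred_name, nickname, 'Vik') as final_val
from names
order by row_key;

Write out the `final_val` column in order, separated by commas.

row_key=C10: preferred_name=Alice → Alice
row_key=C34: preferred_name=NULL, nickname=NULL, → literal Vik → Vik
row_key=C45: preferred_name=Gus → Gus
row_key=C48: preferred_name=Carmen → Carmen
row_key=C53: preferred_name=NULL, nickname=NULL, → literal Vik → Vik
row_key=C63: preferred_name=Quinn → Quinn
row_key=C73: preferred_name=NULL, nickname=NULL, → literal Vik → Vik
row_key=C75: preferred_name=NULL, nickname=Wes → Wes
row_key=C76: preferred_name=Alice → Alice
row_key=C78: preferred_name=NULL, nickname=Yara → Yara
row_key=C79: preferred_name=Wes → Wes
row_key=C81: preferred_name=Gus → Gus
row_key=C86: preferred_name=Xiu → Xiu
row_key=C92: preferred_name=NULL, nickname=Mira → Mira

Alice, Vik, Gus, Carmen, Vik, Quinn, Vik, Wes, Alice, Yara, Wes, Gus, Xiu, Mira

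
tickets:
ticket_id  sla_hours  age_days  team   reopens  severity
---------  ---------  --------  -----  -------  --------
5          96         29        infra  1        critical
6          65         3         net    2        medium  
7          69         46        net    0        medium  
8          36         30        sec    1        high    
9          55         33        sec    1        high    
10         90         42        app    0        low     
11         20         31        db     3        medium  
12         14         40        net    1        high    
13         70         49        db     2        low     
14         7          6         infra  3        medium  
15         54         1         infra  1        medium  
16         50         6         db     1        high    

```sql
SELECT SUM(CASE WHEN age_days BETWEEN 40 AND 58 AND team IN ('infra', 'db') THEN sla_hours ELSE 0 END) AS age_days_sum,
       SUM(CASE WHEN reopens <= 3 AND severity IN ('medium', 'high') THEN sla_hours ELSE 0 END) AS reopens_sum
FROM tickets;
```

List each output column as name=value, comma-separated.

age_days_sum=70, reopens_sum=370

[age_days_sum: age_days BETWEEN 40 AND 58 AND team IN ('infra', 'db')]
ticket_id=5: ✗
ticket_id=6: ✗
ticket_id=7: ✗
ticket_id=8: ✗
ticket_id=9: ✗
ticket_id=10: ✗
ticket_id=11: ✗
ticket_id=12: ✗
ticket_id=13: ✓ → 70
ticket_id=14: ✗
ticket_id=15: ✗
ticket_id=16: ✗
age_days_sum = 70
—
[reopens_sum: reopens <= 3 AND severity IN ('medium', 'high')]
ticket_id=5: ✗
ticket_id=6: ✓ → 65
ticket_id=7: ✓ → 69
ticket_id=8: ✓ → 36
ticket_id=9: ✓ → 55
ticket_id=10: ✗
ticket_id=11: ✓ → 20
ticket_id=12: ✓ → 14
ticket_id=13: ✗
ticket_id=14: ✓ → 7
ticket_id=15: ✓ → 54
ticket_id=16: ✓ → 50
reopens_sum = 65 + 69 + 36 + 55 + 20 + 14 + 7 + 54 + 50 = 370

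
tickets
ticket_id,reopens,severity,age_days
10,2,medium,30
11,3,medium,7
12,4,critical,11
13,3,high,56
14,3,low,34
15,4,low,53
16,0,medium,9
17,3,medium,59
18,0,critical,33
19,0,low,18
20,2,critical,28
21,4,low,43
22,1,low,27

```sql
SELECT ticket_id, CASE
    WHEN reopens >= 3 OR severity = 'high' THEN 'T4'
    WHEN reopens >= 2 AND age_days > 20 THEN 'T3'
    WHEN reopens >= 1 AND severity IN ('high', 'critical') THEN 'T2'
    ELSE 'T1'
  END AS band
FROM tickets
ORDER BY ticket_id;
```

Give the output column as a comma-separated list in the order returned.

ticket_id=10: reopens >= 2 AND age_days > 20 → T3
ticket_id=11: reopens >= 3 OR severity = 'high' → T4
ticket_id=12: reopens >= 3 OR severity = 'high' → T4
ticket_id=13: reopens >= 3 OR severity = 'high' → T4
ticket_id=14: reopens >= 3 OR severity = 'high' → T4
ticket_id=15: reopens >= 3 OR severity = 'high' → T4
ticket_id=16: ELSE → T1
ticket_id=17: reopens >= 3 OR severity = 'high' → T4
ticket_id=18: ELSE → T1
ticket_id=19: ELSE → T1
ticket_id=20: reopens >= 2 AND age_days > 20 → T3
ticket_id=21: reopens >= 3 OR severity = 'high' → T4
ticket_id=22: ELSE → T1

T3, T4, T4, T4, T4, T4, T1, T4, T1, T1, T3, T4, T1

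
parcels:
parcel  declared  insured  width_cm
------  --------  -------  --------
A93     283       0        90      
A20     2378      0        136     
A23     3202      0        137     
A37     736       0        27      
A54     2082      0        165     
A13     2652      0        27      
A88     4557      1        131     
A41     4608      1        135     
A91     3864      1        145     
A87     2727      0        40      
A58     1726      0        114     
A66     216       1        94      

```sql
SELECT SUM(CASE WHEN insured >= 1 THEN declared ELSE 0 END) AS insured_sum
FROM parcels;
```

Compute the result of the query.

13245

parcel=A93: ✗
parcel=A20: ✗
parcel=A23: ✗
parcel=A37: ✗
parcel=A54: ✗
parcel=A13: ✗
parcel=A88: ✓ → 4557
parcel=A41: ✓ → 4608
parcel=A91: ✓ → 3864
parcel=A87: ✗
parcel=A58: ✗
parcel=A66: ✓ → 216
insured_sum = 4557 + 4608 + 3864 + 216 = 13245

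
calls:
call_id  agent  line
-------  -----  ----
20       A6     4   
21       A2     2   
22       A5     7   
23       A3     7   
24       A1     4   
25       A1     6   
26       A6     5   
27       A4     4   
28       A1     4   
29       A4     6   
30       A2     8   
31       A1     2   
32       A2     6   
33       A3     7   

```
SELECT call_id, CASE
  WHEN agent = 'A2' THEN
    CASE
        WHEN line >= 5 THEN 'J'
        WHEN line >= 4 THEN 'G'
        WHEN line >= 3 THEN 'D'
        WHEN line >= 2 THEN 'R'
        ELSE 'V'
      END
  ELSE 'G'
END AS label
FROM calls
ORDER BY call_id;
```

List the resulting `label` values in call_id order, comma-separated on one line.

G, R, G, G, G, G, G, G, G, G, J, G, J, G

call_id=20: agent='A6' → outer ELSE → G
call_id=21: agent='A2' → inner[line >= 2] → R
call_id=22: agent='A5' → outer ELSE → G
call_id=23: agent='A3' → outer ELSE → G
call_id=24: agent='A1' → outer ELSE → G
call_id=25: agent='A1' → outer ELSE → G
call_id=26: agent='A6' → outer ELSE → G
call_id=27: agent='A4' → outer ELSE → G
call_id=28: agent='A1' → outer ELSE → G
call_id=29: agent='A4' → outer ELSE → G
call_id=30: agent='A2' → inner[line >= 5] → J
call_id=31: agent='A1' → outer ELSE → G
call_id=32: agent='A2' → inner[line >= 5] → J
call_id=33: agent='A3' → outer ELSE → G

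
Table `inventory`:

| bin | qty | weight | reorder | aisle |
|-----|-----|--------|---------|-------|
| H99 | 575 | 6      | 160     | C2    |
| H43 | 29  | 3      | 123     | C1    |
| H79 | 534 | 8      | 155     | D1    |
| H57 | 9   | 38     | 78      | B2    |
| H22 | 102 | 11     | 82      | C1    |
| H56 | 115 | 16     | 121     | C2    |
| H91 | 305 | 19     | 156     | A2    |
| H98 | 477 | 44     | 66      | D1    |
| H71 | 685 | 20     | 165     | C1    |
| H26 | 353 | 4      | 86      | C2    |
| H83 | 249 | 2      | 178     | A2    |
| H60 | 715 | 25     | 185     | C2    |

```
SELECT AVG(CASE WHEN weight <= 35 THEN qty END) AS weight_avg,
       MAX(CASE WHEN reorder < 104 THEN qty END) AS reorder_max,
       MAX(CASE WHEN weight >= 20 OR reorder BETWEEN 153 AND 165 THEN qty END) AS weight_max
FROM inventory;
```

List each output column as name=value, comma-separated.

weight_avg=366.2, reorder_max=477, weight_max=715

[weight_avg: weight <= 35]
bin=H99: ✓ → 575
bin=H43: ✓ → 29
bin=H79: ✓ → 534
bin=H57: ✗
bin=H22: ✓ → 102
bin=H56: ✓ → 115
bin=H91: ✓ → 305
bin=H98: ✗
bin=H71: ✓ → 685
bin=H26: ✓ → 353
bin=H83: ✓ → 249
bin=H60: ✓ → 715
weight_avg = (575 + 29 + 534 + 102 + 115 + 305 + 685 + 353 + 249 + 715) / 10 = 366.2
—
[reorder_max: reorder < 104]
bin=H99: ✗
bin=H43: ✗
bin=H79: ✗
bin=H57: ✓ → 9
bin=H22: ✓ → 102
bin=H56: ✗
bin=H91: ✗
bin=H98: ✓ → 477
bin=H71: ✗
bin=H26: ✓ → 353
bin=H83: ✗
bin=H60: ✗
reorder_max = MAX(9, 102, 477, 353) = 477
—
[weight_max: weight >= 20 OR reorder BETWEEN 153 AND 165]
bin=H99: ✓ → 575
bin=H43: ✗
bin=H79: ✓ → 534
bin=H57: ✓ → 9
bin=H22: ✗
bin=H56: ✗
bin=H91: ✓ → 305
bin=H98: ✓ → 477
bin=H71: ✓ → 685
bin=H26: ✗
bin=H83: ✗
bin=H60: ✓ → 715
weight_max = MAX(575, 534, 9, 305, 477, 685, 715) = 715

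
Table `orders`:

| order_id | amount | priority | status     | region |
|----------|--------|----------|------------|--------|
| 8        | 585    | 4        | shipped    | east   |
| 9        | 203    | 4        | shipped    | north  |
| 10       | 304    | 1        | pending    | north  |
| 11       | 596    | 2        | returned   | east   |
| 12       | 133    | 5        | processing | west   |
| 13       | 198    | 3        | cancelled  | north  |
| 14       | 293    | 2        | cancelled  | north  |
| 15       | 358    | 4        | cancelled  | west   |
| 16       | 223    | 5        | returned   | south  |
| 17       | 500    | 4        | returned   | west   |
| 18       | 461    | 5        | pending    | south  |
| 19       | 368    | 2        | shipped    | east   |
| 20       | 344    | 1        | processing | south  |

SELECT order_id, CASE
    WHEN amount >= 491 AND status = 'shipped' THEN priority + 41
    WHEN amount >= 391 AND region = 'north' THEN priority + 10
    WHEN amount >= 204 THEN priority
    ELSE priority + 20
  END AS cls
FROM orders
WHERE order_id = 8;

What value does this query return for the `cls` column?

order_id = 8: amount=585, priority=4, status=shipped, region=east.
amount >= 491 AND status = 'shipped' → true → 45

45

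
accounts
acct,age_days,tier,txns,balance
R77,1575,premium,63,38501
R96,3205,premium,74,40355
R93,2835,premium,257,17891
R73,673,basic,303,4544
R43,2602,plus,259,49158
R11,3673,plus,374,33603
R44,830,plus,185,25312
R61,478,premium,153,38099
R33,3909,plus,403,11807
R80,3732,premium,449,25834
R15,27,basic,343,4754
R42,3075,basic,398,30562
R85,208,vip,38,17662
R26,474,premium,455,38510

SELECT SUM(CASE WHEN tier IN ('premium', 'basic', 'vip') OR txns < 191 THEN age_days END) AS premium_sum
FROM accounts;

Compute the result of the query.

17112

acct=R77: ✓ → 1575
acct=R96: ✓ → 3205
acct=R93: ✓ → 2835
acct=R73: ✓ → 673
acct=R43: ✗
acct=R11: ✗
acct=R44: ✓ → 830
acct=R61: ✓ → 478
acct=R33: ✗
acct=R80: ✓ → 3732
acct=R15: ✓ → 27
acct=R42: ✓ → 3075
acct=R85: ✓ → 208
acct=R26: ✓ → 474
premium_sum = 1575 + 3205 + 2835 + 673 + 830 + 478 + 3732 + 27 + 3075 + 208 + 474 = 17112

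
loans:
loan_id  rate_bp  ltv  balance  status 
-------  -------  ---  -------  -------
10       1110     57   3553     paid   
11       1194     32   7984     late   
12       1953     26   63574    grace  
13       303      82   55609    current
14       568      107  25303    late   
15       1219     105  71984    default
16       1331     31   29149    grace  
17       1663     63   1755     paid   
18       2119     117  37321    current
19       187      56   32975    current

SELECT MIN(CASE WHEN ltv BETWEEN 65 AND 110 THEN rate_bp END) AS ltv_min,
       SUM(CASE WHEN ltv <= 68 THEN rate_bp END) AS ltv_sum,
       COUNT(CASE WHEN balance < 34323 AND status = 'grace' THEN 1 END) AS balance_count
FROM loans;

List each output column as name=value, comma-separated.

ltv_min=303, ltv_sum=7438, balance_count=1

[ltv_min: ltv BETWEEN 65 AND 110]
loan_id=10: ✗
loan_id=11: ✗
loan_id=12: ✗
loan_id=13: ✓ → 303
loan_id=14: ✓ → 568
loan_id=15: ✓ → 1219
loan_id=16: ✗
loan_id=17: ✗
loan_id=18: ✗
loan_id=19: ✗
ltv_min = MIN(303, 568, 1219) = 303
—
[ltv_sum: ltv <= 68]
loan_id=10: ✓ → 1110
loan_id=11: ✓ → 1194
loan_id=12: ✓ → 1953
loan_id=13: ✗
loan_id=14: ✗
loan_id=15: ✗
loan_id=16: ✓ → 1331
loan_id=17: ✓ → 1663
loan_id=18: ✗
loan_id=19: ✓ → 187
ltv_sum = 1110 + 1194 + 1953 + 1331 + 1663 + 187 = 7438
—
[balance_count: balance < 34323 AND status = 'grace']
loan_id=10: ✗
loan_id=11: ✗
loan_id=12: ✗
loan_id=13: ✗
loan_id=14: ✗
loan_id=15: ✗
loan_id=16: ✓ → 1
loan_id=17: ✗
loan_id=18: ✗
loan_id=19: ✗
balance_count = COUNT(1) = 1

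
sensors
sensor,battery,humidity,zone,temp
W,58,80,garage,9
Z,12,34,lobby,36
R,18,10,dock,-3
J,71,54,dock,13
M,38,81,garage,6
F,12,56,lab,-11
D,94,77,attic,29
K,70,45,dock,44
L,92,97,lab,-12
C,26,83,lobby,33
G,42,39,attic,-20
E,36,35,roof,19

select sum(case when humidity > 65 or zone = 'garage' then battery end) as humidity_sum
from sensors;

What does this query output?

308

sensor=W: ✓ → 58
sensor=Z: ✗
sensor=R: ✗
sensor=J: ✗
sensor=M: ✓ → 38
sensor=F: ✗
sensor=D: ✓ → 94
sensor=K: ✗
sensor=L: ✓ → 92
sensor=C: ✓ → 26
sensor=G: ✗
sensor=E: ✗
humidity_sum = 58 + 38 + 94 + 92 + 26 = 308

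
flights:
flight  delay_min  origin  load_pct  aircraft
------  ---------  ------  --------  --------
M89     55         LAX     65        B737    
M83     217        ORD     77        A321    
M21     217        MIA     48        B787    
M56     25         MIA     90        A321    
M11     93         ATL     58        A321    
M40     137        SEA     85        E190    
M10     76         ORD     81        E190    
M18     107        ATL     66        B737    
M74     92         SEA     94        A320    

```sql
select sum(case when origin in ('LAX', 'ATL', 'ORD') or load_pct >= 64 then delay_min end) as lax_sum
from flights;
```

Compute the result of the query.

flight=M89: ✓ → 55
flight=M83: ✓ → 217
flight=M21: ✗
flight=M56: ✓ → 25
flight=M11: ✓ → 93
flight=M40: ✓ → 137
flight=M10: ✓ → 76
flight=M18: ✓ → 107
flight=M74: ✓ → 92
lax_sum = 55 + 217 + 25 + 93 + 137 + 76 + 107 + 92 = 802

802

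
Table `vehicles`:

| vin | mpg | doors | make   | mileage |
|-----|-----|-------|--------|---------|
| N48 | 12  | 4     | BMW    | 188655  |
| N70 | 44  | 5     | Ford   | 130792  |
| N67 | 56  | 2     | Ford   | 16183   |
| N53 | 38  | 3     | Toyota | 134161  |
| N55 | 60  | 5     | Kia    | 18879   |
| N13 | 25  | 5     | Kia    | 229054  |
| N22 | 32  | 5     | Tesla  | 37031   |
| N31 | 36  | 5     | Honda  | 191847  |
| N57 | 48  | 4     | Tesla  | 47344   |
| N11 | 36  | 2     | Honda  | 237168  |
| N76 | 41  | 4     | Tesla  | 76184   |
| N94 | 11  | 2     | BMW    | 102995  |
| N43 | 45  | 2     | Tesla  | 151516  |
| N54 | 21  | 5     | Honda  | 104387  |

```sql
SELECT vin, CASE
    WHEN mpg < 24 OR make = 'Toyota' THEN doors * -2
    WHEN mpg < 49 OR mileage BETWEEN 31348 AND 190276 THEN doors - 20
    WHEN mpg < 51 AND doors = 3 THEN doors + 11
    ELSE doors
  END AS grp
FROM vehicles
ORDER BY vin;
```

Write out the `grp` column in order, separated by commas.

vin=N11: mpg < 49 OR mileage BETWEEN 31348 AND 190276 → -18
vin=N13: mpg < 49 OR mileage BETWEEN 31348 AND 190276 → -15
vin=N22: mpg < 49 OR mileage BETWEEN 31348 AND 190276 → -15
vin=N31: mpg < 49 OR mileage BETWEEN 31348 AND 190276 → -15
vin=N43: mpg < 49 OR mileage BETWEEN 31348 AND 190276 → -18
vin=N48: mpg < 24 OR make = 'Toyota' → -8
vin=N53: mpg < 24 OR make = 'Toyota' → -6
vin=N54: mpg < 24 OR make = 'Toyota' → -10
vin=N55: ELSE → 5
vin=N57: mpg < 49 OR mileage BETWEEN 31348 AND 190276 → -16
vin=N67: ELSE → 2
vin=N70: mpg < 49 OR mileage BETWEEN 31348 AND 190276 → -15
vin=N76: mpg < 49 OR mileage BETWEEN 31348 AND 190276 → -16
vin=N94: mpg < 24 OR make = 'Toyota' → -4

-18, -15, -15, -15, -18, -8, -6, -10, 5, -16, 2, -15, -16, -4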